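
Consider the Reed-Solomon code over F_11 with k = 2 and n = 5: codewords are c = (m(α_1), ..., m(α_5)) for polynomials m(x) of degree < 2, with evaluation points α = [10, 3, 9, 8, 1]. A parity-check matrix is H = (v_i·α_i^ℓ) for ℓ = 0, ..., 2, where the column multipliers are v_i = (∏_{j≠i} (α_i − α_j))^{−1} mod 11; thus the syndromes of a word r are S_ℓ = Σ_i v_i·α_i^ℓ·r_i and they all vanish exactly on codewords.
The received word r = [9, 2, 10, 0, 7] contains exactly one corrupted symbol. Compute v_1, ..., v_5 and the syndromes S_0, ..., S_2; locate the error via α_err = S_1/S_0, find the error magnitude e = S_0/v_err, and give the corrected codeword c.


S = (7, 10, 8), error at position 2, error magnitude e = 8, c = [9, 5, 10, 0, 7].

Step 1: column multipliers v_i = (∏_{j≠i}(α_i − α_j))^{−1} mod 11.
  i = 1 (α = 10): (10−3)(10−9)(10−8)(10−1) = 7·1·2·9 = 126 ≡ 5, so v_1 = 5^{−1} = 9 (mod 11).
  i = 2 (α = 3): (3−10)(3−9)(3−8)(3−1) = (−7)·(−6)·(−5)·2 = −420 ≡ 9, so v_2 = 9^{−1} = 5 (mod 11).
  i = 3 (α = 9): (9−10)(9−3)(9−8)(9−1) = (−1)·6·1·8 = −48 ≡ 7, so v_3 = 7^{−1} = 8 (mod 11).
  i = 4 (α = 8): (8−10)(8−3)(8−9)(8−1) = (−2)·5·(−1)·7 = 70 ≡ 4, so v_4 = 4^{−1} = 3 (mod 11).
  i = 5 (α = 1): (1−10)(1−3)(1−9)(1−8) = (−9)·(−2)·(−8)·(−7) = 1008 ≡ 7, so v_5 = 7^{−1} = 8 (mod 11).
  v = [9, 5, 8, 3, 8].
Step 2: syndromes of r = [9, 2, 10, 0, 7] (all sums mod 11).
  S_0 = Σ v_i r_i = 9·9 + 5·2 + 8·10 + 3·0 + 8·7 = 227 ≡ 7.
  S_1 = Σ v_i α_i r_i = 9·10·9 + 5·3·2 + 8·9·10 + 3·8·0 + 8·1·7 = 1616 ≡ 10.
  α_i^2 mod 11 = [1, 9, 4, 9, 1].
  S_2 = Σ v_i α_i^2 r_i = 9·1·9 + 5·9·2 + 8·4·10 + 3·9·0 + 8·1·7 = 547 ≡ 8.
  S = (7, 10, 8) ≠ 0, so r is not a codeword (an error is present).
Step 3: locate the error. For a single error e at position i, S_ℓ = v_i·e·α_i^ℓ, so α_err = S_1/S_0.
  S_0^{−1} = 7^{−1} = 8 (mod 11), so α_err = 10·8 = 80 ≡ 3 = α_2. Error position i = 2.
  Consistency check: S_2/S_1 = 8·10 = 80 ≡ 3 = α_err ✓ (single-error assumption holds).
Step 4: error magnitude e = S_0/v_2 = S_0·∏_{j≠2}(α_2 − α_j) = 7·9 = 63 ≡ 8 (mod 11).
Step 5: correct position 2: c_2 = r_2 − e = 2 − 8 ≡ 5 (mod 11). Hence c = [9, 5, 10, 0, 7].
  Check: interpolating c through the α_i gives m(x) = 8 + 10·x (degree < 2) with m(α_i) = c_i for every i, so c is indeed a codeword.


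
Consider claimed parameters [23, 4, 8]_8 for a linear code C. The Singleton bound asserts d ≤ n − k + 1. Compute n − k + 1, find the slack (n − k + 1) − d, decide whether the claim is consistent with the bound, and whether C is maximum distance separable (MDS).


Singleton RHS = n − k + 1 = 20, slack = 12, bound satisfied, not MDS.

Singleton bound: d ≤ n − k + 1.
Here n = 23, k = 4, so n − k + 1 = 20.
Given d = 8, check d ≤ 20: YES.
Slack = (n − k + 1) − d = 12.
The code is NOT MDS (slack = 12 > 0).
Description: the claimed parameters are [23, 4, 8]_8; such a code would be non-MDS.


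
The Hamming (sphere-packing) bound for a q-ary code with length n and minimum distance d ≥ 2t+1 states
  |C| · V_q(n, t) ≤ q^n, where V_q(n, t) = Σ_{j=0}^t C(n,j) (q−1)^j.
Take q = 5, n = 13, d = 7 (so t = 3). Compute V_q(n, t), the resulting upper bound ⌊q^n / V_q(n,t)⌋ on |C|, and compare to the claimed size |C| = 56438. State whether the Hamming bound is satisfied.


V_q(n, t) = 19605, q^n = 1220703125, Hamming bound = 62264, |C| = 56438 ≤ bound (satisfied).

Step 1: Compute V_q(n, t) = Σ_{j=0}^3 C(n, j) (q−1)^j.
  j = 0: C(13,0)·(4)^0 = 1·1 = 1.
  j = 1: C(13,1)·(4)^1 = 13·4 = 52.
  j = 2: C(13,2)·(4)^2 = 78·16 = 1248.
  j = 3: C(13,3)·(4)^3 = 286·64 = 18304.
  V_q(n, t) = 1 + 52 + 1248 + 18304 = 19605.
Step 2: q^n = 5^13 = 1220703125.
Step 3: Hamming bound ⌊q^n / V_q(n,t)⌋ = ⌊1220703125/19605⌋ = 62264.
Step 4: Compare |C| = 56438 to 62264: satisfied.
The claimed |C| lies below the Hamming bound.


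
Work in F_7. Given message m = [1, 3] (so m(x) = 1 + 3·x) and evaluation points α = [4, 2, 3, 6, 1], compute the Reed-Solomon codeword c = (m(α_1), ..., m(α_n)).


c = [6, 0, 3, 5, 4]

Message polynomial: m(x) = 1 + 3·x (mod 7).
For each evaluation point α_i, compute m(α_i) mod 7:
  α_1 = 4: Horner steps 3 → 6, so m(4) = 6.
  α_2 = 2: Horner steps 3 → 0, so m(2) = 0.
  α_3 = 3: Horner steps 3 → 3, so m(3) = 3.
  α_4 = 6: Horner steps 3 → 5, so m(6) = 5.
  α_5 = 1: Horner steps 3 → 4, so m(1) = 4.
Codeword c = [6, 0, 3, 5, 4] ∈ F_7^5.


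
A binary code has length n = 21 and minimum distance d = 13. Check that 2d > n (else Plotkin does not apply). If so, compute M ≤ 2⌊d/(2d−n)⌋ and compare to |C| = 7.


Plotkin bound M ≤ 4; given |C| = 7 > bound (violated).

Check applicability: 2d = 26, n = 21.
2d − n = 5 > 0, so Plotkin applies.
Compute d/(2d−n) = 13/5 ≈ 2.6000.
⌊d/(2d−n)⌋ = 2.
Plotkin bound: M ≤ 2·2 = 4.
Given |C| = 7, check: VIOLATED.
This |C| is above the Plotkin bound, so no binary code with n = 21, d = 13 and 7 codewords exists.


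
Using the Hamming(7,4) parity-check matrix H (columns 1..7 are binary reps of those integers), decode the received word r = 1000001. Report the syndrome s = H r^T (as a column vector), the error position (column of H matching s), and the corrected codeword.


s = (1, 1, 0)^T, error position = 6, corrected codeword c = 1000011

Compute s = H r^T mod 2 one row at a time:
  s_1 = 0 + 0 + 0 + 1 = 1 ≡ 1 (mod 2).
  s_2 = 0 + 0 + 0 + 1 = 1 ≡ 1 (mod 2).
  s_3 = 1 + 0 + 0 + 1 = 2 ≡ 0 (mod 2).
s = (1, 1, 0)^T — this equals column 6 of H (binary 110), so error is at position 6.
Correct: flip bit 6 of r = 1000001 to get c = 1000011.


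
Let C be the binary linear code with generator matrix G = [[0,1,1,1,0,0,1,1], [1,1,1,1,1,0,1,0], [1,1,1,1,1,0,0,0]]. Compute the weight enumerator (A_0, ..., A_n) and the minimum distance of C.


Weight distribution: A_0 = 1, A_1 = 1, A_3 = 1, A_4 = 2, A_5 = 2, A_6 = 1. Minimum distance d = 1.

Enumerate all 2^3 = 8 messages m ∈ F_2^3.
For each, compute codeword c = mG in F_2^8, then tally its weight.
  m = 000 → c = 00000000, weight = 0.
  m = 100 → c = 01110011, weight = 5.
  m = 010 → c = 11111010, weight = 6.
  m = 110 → c = 10001001, weight = 3.
  m = 001 → c = 11111000, weight = 5.
  m = 101 → c = 10001011, weight = 4.
  m = 011 → c = 00000010, weight = 1.
  m = 111 → c = 01110001, weight = 4.
Tally weights:
  weight 0: 1 codewords.
  weight 1: 1 codewords.
  weight 3: 1 codewords.
  weight 4: 2 codewords.
  weight 5: 2 codewords.
  weight 6: 1 codewords.
Minimum distance d = smallest w > 0 with A_w > 0 = 1.
Sanity: Σ A_w = 8 = 2^3 = 8 ✓.


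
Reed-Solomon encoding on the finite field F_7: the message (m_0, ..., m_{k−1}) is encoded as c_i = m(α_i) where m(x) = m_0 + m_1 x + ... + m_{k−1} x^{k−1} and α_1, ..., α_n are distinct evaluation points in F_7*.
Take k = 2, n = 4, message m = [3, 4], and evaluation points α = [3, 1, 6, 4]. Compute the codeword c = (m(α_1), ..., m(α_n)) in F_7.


c = [1, 0, 6, 5]

Message polynomial: m(x) = 3 + 4·x (mod 7).
For each evaluation point α_i, compute m(α_i) mod 7:
  α_1 = 3: Horner steps 4 → 1, so m(3) = 1.
  α_2 = 1: Horner steps 4 → 0, so m(1) = 0.
  α_3 = 6: Horner steps 4 → 6, so m(6) = 6.
  α_4 = 4: Horner steps 4 → 5, so m(4) = 5.
Codeword c = [1, 0, 6, 5] ∈ F_7^4.


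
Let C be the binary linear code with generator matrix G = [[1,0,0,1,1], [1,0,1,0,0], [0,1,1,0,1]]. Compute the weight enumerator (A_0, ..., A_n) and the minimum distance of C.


Weight distribution: A_0 = 1, A_2 = 2, A_3 = 4, A_4 = 1. Minimum distance d = 2.

Enumerate all 2^3 = 8 messages m ∈ F_2^3.
For each, compute codeword c = mG in F_2^5, then tally its weight.
  m = 000 → c = 00000, weight = 0.
  m = 100 → c = 10011, weight = 3.
  m = 010 → c = 10100, weight = 2.
  m = 110 → c = 00111, weight = 3.
  m = 001 → c = 01101, weight = 3.
  m = 101 → c = 11110, weight = 4.
  m = 011 → c = 11001, weight = 3.
  m = 111 → c = 01010, weight = 2.
Tally weights:
  weight 0: 1 codewords.
  weight 2: 2 codewords.
  weight 3: 4 codewords.
  weight 4: 1 codewords.
Minimum distance d = smallest w > 0 with A_w > 0 = 2.
Sanity: Σ A_w = 8 = 2^3 = 8 ✓.


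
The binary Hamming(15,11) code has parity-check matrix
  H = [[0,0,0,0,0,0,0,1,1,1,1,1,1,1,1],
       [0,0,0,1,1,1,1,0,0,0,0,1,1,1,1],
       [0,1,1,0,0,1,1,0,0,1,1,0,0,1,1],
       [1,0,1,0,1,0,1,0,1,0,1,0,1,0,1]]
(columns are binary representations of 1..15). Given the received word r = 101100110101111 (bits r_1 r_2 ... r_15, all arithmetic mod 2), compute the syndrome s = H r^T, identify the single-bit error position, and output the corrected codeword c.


s = (0, 0, 1, 1)^T, error position = 3, corrected codeword c = 100100110101111

Compute s = H r^T mod 2 one row at a time:
  s_1 = 1 + 0 + 1 + 0 + 1 + 1 + 1 + 1 = 6 ≡ 0 (mod 2).
  s_2 = 1 + 0 + 0 + 1 + 1 + 1 + 1 + 1 = 6 ≡ 0 (mod 2).
  s_3 = 0 + 1 + 0 + 1 + 1 + 0 + 1 + 1 = 5 ≡ 1 (mod 2).
  s_4 = 1 + 1 + 0 + 1 + 0 + 0 + 1 + 1 = 5 ≡ 1 (mod 2).
s = (0, 0, 1, 1)^T — this equals column 3 of H (binary 0011), so error is at position 3.
Correct: flip bit 3 of r = 101100110101111 to get c = 100100110101111.


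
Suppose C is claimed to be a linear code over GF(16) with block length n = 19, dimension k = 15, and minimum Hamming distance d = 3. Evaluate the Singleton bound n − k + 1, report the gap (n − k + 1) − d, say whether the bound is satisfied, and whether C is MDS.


Singleton RHS = n − k + 1 = 5, slack = 2, bound satisfied, not MDS.

Singleton bound: d ≤ n − k + 1.
Here n = 19, k = 15, so n − k + 1 = 5.
Given d = 3, check d ≤ 5: YES.
Slack = (n − k + 1) − d = 2.
The code is NOT MDS (slack = 2 > 0).
Description: the claimed parameters are [19, 15, 3]_16; such a code would be non-MDS.


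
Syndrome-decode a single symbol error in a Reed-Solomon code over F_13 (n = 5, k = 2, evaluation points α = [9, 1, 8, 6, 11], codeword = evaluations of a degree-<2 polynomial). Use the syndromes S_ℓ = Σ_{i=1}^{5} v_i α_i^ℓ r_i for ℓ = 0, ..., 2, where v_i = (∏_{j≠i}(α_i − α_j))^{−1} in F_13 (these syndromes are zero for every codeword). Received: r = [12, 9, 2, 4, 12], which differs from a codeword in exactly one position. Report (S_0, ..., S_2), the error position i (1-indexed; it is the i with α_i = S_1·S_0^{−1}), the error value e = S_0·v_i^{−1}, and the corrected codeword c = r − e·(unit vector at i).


S = (6, 2, 5), error at position 1, error magnitude e = 11, c = [1, 9, 2, 4, 12].

Step 1: column multipliers v_i = (∏_{j≠i}(α_i − α_j))^{−1} mod 13.
  i = 1 (α = 9): (9−1)(9−8)(9−6)(9−11) = 8·1·3·(−2) = −48 ≡ 4, so v_1 = 4^{−1} = 10 (mod 13).
  i = 2 (α = 1): (1−9)(1−8)(1−6)(1−11) = (−8)·(−7)·(−5)·(−10) = 2800 ≡ 5, so v_2 = 5^{−1} = 8 (mod 13).
  i = 3 (α = 8): (8−9)(8−1)(8−6)(8−11) = (−1)·7·2·(−3) = 42 ≡ 3, so v_3 = 3^{−1} = 9 (mod 13).
  i = 4 (α = 6): (6−9)(6−1)(6−8)(6−11) = (−3)·5·(−2)·(−5) = −150 ≡ 6, so v_4 = 6^{−1} = 11 (mod 13).
  i = 5 (α = 11): (11−9)(11−1)(11−8)(11−6) = 2·10·3·5 = 300 ≡ 1, so v_5 = 1^{−1} = 1 (mod 13).
  v = [10, 8, 9, 11, 1].
Step 2: syndromes of r = [12, 9, 2, 4, 12] (all sums mod 13).
  S_0 = Σ v_i r_i = 10·12 + 8·9 + 9·2 + 11·4 + 1·12 = 266 ≡ 6.
  S_1 = Σ v_i α_i r_i = 10·9·12 + 8·1·9 + 9·8·2 + 11·6·4 + 1·11·12 = 1692 ≡ 2.
  α_i^2 mod 13 = [3, 1, 12, 10, 4].
  S_2 = Σ v_i α_i^2 r_i = 10·3·12 + 8·1·9 + 9·12·2 + 11·10·4 + 1·4·12 = 1136 ≡ 5.
  S = (6, 2, 5) ≠ 0, so r is not a codeword (an error is present).
Step 3: locate the error. For a single error e at position i, S_ℓ = v_i·e·α_i^ℓ, so α_err = S_1/S_0.
  S_0^{−1} = 6^{−1} = 11 (mod 13), so α_err = 2·11 = 22 ≡ 9 = α_1. Error position i = 1.
  Consistency check: S_2/S_1 = 5·7 = 35 ≡ 9 = α_err ✓ (single-error assumption holds).
Step 4: error magnitude e = S_0/v_1 = S_0·∏_{j≠1}(α_1 − α_j) = 6·4 = 24 ≡ 11 (mod 13).
Step 5: correct position 1: c_1 = r_1 − e = 12 − 11 ≡ 1 (mod 13). Hence c = [1, 9, 2, 4, 12].
  Check: interpolating c through the α_i gives m(x) = 10 + 12·x (degree < 2) with m(α_i) = c_i for every i, so c is indeed a codeword.


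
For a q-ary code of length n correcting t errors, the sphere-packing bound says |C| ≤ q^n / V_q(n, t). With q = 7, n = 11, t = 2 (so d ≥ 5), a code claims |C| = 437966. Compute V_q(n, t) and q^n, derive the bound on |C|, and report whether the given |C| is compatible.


V_q(n, t) = 2047, q^n = 1977326743, Hamming bound = 965963, |C| = 437966 ≤ bound (satisfied).

Step 1: Compute V_q(n, t) = Σ_{j=0}^2 C(n, j) (q−1)^j.
  j = 0: C(11,0)·(6)^0 = 1·1 = 1.
  j = 1: C(11,1)·(6)^1 = 11·6 = 66.
  j = 2: C(11,2)·(6)^2 = 55·36 = 1980.
  V_q(n, t) = 1 + 66 + 1980 = 2047.
Step 2: q^n = 7^11 = 1977326743.
Step 3: Hamming bound ⌊q^n / V_q(n,t)⌋ = ⌊1977326743/2047⌋ = 965963.
Step 4: Compare |C| = 437966 to 965963: satisfied.
The claimed |C| lies below the Hamming bound.


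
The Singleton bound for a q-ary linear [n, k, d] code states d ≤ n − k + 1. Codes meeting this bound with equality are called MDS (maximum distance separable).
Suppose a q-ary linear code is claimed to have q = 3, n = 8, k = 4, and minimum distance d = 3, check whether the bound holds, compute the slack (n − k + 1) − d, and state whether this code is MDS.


Singleton RHS = n − k + 1 = 5, slack = 2, bound satisfied, not MDS.

Singleton bound: d ≤ n − k + 1.
Here n = 8, k = 4, so n − k + 1 = 5.
Given d = 3, check d ≤ 5: YES.
Slack = (n − k + 1) − d = 2.
The code is NOT MDS (slack = 2 > 0).
Description: the claimed parameters are [8, 4, 3]_3; such a code would be non-MDS.


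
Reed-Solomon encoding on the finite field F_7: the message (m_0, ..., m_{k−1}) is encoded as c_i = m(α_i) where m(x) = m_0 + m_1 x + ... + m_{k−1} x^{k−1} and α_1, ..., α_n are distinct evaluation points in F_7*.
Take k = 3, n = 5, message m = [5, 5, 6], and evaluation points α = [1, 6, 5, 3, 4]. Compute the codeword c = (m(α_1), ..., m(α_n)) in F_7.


c = [2, 6, 5, 4, 2]

Message polynomial: m(x) = 5 + 5·x + 6·x^2 (mod 7).
For each evaluation point α_i, compute m(α_i) mod 7:
  α_1 = 1: Horner steps 6 → 4 → 2, so m(1) = 2.
  α_2 = 6: Horner steps 6 → 6 → 6, so m(6) = 6.
  α_3 = 5: Horner steps 6 → 0 → 5, so m(5) = 5.
  α_4 = 3: Horner steps 6 → 2 → 4, so m(3) = 4.
  α_5 = 4: Horner steps 6 → 1 → 2, so m(4) = 2.
Codeword c = [2, 6, 5, 4, 2] ∈ F_7^5.


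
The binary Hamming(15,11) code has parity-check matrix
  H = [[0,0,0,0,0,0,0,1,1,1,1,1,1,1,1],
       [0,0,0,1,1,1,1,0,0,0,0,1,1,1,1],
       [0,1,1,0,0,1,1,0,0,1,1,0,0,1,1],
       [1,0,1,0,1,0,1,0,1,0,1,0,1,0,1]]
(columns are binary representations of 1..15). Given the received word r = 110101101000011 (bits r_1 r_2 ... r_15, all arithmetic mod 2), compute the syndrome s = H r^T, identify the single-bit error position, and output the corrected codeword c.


s = (1, 1, 1, 0)^T, error position = 14, corrected codeword c = 110101101000001

Compute s = H r^T mod 2 one row at a time:
  s_1 = 0 + 1 + 0 + 0 + 0 + 0 + 1 + 1 = 3 ≡ 1 (mod 2).
  s_2 = 1 + 0 + 1 + 1 + 0 + 0 + 1 + 1 = 5 ≡ 1 (mod 2).
  s_3 = 1 + 0 + 1 + 1 + 0 + 0 + 1 + 1 = 5 ≡ 1 (mod 2).
  s_4 = 1 + 0 + 0 + 1 + 1 + 0 + 0 + 1 = 4 ≡ 0 (mod 2).
s = (1, 1, 1, 0)^T — this equals column 14 of H (binary 1110), so error is at position 14.
Correct: flip bit 14 of r = 110101101000011 to get c = 110101101000001.


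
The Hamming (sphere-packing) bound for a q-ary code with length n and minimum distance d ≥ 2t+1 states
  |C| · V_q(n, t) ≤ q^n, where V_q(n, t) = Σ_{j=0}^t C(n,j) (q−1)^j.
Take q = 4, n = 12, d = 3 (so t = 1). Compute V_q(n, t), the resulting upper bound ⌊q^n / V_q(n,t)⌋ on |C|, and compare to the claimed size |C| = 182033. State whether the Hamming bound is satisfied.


V_q(n, t) = 37, q^n = 16777216, Hamming bound = 453438, |C| = 182033 ≤ bound (satisfied).

Step 1: Compute V_q(n, t) = Σ_{j=0}^1 C(n, j) (q−1)^j.
  j = 0: C(12,0)·(3)^0 = 1·1 = 1.
  j = 1: C(12,1)·(3)^1 = 12·3 = 36.
  V_q(n, t) = 1 + 36 = 37.
Step 2: q^n = 4^12 = 16777216.
Step 3: Hamming bound ⌊q^n / V_q(n,t)⌋ = ⌊16777216/37⌋ = 453438.
Step 4: Compare |C| = 182033 to 453438: satisfied.
The claimed |C| lies below the Hamming bound.


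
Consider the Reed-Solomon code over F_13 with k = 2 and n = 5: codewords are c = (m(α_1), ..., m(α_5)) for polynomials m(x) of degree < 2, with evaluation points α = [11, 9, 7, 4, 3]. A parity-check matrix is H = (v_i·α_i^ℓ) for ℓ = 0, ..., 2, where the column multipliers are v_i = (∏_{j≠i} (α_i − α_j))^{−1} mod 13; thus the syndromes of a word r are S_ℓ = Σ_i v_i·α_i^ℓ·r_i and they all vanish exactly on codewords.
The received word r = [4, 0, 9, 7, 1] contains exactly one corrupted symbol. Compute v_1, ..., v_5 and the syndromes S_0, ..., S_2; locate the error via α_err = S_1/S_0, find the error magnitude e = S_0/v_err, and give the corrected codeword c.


S = (9, 10, 1), error at position 4, error magnitude e = 4, c = [4, 0, 9, 3, 1].

Step 1: column multipliers v_i = (∏_{j≠i}(α_i − α_j))^{−1} mod 13.
  i = 1 (α = 11): (11−9)(11−7)(11−4)(11−3) = 2·4·7·8 = 448 ≡ 6, so v_1 = 6^{−1} = 11 (mod 13).
  i = 2 (α = 9): (9−11)(9−7)(9−4)(9−3) = (−2)·2·5·6 = −120 ≡ 10, so v_2 = 10^{−1} = 4 (mod 13).
  i = 3 (α = 7): (7−11)(7−9)(7−4)(7−3) = (−4)·(−2)·3·4 = 96 ≡ 5, so v_3 = 5^{−1} = 8 (mod 13).
  i = 4 (α = 4): (4−11)(4−9)(4−7)(4−3) = (−7)·(−5)·(−3)·1 = −105 ≡ 12, so v_4 = 12^{−1} = 12 (mod 13).
  i = 5 (α = 3): (3−11)(3−9)(3−7)(3−4) = (−8)·(−6)·(−4)·(−1) = 192 ≡ 10, so v_5 = 10^{−1} = 4 (mod 13).
  v = [11, 4, 8, 12, 4].
Step 2: syndromes of r = [4, 0, 9, 7, 1] (all sums mod 13).
  S_0 = Σ v_i r_i = 11·4 + 4·0 + 8·9 + 12·7 + 4·1 = 204 ≡ 9.
  S_1 = Σ v_i α_i r_i = 11·11·4 + 4·9·0 + 8·7·9 + 12·4·7 + 4·3·1 = 1336 ≡ 10.
  α_i^2 mod 13 = [4, 3, 10, 3, 9].
  S_2 = Σ v_i α_i^2 r_i = 11·4·4 + 4·3·0 + 8·10·9 + 12·3·7 + 4·9·1 = 1184 ≡ 1.
  S = (9, 10, 1) ≠ 0, so r is not a codeword (an error is present).
Step 3: locate the error. For a single error e at position i, S_ℓ = v_i·e·α_i^ℓ, so α_err = S_1/S_0.
  S_0^{−1} = 9^{−1} = 3 (mod 13), so α_err = 10·3 = 30 ≡ 4 = α_4. Error position i = 4.
  Consistency check: S_2/S_1 = 1·4 = 4 ≡ 4 = α_err ✓ (single-error assumption holds).
Step 4: error magnitude e = S_0/v_4 = S_0·∏_{j≠4}(α_4 − α_j) = 9·12 = 108 ≡ 4 (mod 13).
Step 5: correct position 4: c_4 = r_4 − e = 7 − 4 ≡ 3 (mod 13). Hence c = [4, 0, 9, 3, 1].
  Check: interpolating c through the α_i gives m(x) = 8 + 2·x (degree < 2) with m(α_i) = c_i for every i, so c is indeed a codeword.


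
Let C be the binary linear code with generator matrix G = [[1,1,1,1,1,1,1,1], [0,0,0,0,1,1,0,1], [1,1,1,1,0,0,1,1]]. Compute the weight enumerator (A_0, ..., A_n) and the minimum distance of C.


Weight distribution: A_0 = 1, A_1 = 1, A_2 = 1, A_3 = 1, A_5 = 1, A_6 = 1, A_7 = 1, A_8 = 1. Minimum distance d = 1.

Enumerate all 2^3 = 8 messages m ∈ F_2^3.
For each, compute codeword c = mG in F_2^8, then tally its weight.
  m = 000 → c = 00000000, weight = 0.
  m = 100 → c = 11111111, weight = 8.
  m = 010 → c = 00001101, weight = 3.
  m = 110 → c = 11110010, weight = 5.
  m = 001 → c = 11110011, weight = 6.
  m = 101 → c = 00001100, weight = 2.
  m = 011 → c = 11111110, weight = 7.
  m = 111 → c = 00000001, weight = 1.
Tally weights:
  weight 0: 1 codewords.
  weight 1: 1 codewords.
  weight 2: 1 codewords.
  weight 3: 1 codewords.
  weight 5: 1 codewords.
  weight 6: 1 codewords.
  weight 7: 1 codewords.
  weight 8: 1 codewords.
Minimum distance d = smallest w > 0 with A_w > 0 = 1.
Sanity: Σ A_w = 8 = 2^3 = 8 ✓.


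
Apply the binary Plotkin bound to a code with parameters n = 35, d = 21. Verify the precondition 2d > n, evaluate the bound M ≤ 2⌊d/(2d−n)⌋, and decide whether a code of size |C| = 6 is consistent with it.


Plotkin bound M ≤ 6; given |C| = 6 ≤ bound (satisfied).

Check applicability: 2d = 42, n = 35.
2d − n = 7 > 0, so Plotkin applies.
Compute d/(2d−n) = 21/7 ≈ 3.0000.
⌊d/(2d−n)⌋ = 3.
Plotkin bound: M ≤ 2·3 = 6.
Given |C| = 6, check: satisfied.
This |C| is at the Plotkin bound.


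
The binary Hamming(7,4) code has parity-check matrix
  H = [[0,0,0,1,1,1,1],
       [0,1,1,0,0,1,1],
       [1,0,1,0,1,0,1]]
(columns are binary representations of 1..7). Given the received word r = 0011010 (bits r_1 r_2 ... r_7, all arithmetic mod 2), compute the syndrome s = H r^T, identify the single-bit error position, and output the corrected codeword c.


s = (0, 0, 1)^T, error position = 1, corrected codeword c = 1011010

Compute s = H r^T mod 2 one row at a time:
  s_1 = 1 + 0 + 1 + 0 = 2 ≡ 0 (mod 2).
  s_2 = 0 + 1 + 1 + 0 = 2 ≡ 0 (mod 2).
  s_3 = 0 + 1 + 0 + 0 = 1 ≡ 1 (mod 2).
s = (0, 0, 1)^T — this equals column 1 of H (binary 001), so error is at position 1.
Correct: flip bit 1 of r = 0011010 to get c = 1011010.


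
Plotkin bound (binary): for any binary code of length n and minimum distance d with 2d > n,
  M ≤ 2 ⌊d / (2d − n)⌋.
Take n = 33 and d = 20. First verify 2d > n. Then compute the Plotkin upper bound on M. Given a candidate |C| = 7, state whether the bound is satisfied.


Plotkin bound M ≤ 4; given |C| = 7 > bound (violated).

Check applicability: 2d = 40, n = 33.
2d − n = 7 > 0, so Plotkin applies.
Compute d/(2d−n) = 20/7 ≈ 2.8571.
⌊d/(2d−n)⌋ = 2.
Plotkin bound: M ≤ 2·2 = 4.
Given |C| = 7, check: VIOLATED.
This |C| is above the Plotkin bound, so no binary code with n = 33, d = 20 and 7 codewords exists.


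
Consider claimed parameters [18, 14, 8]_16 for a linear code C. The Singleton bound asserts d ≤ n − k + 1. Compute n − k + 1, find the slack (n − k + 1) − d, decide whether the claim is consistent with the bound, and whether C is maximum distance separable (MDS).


Singleton RHS = n − k + 1 = 5, slack = -3, bound violated (no such code; not MDS).

Singleton bound: d ≤ n − k + 1.
Here n = 18, k = 14, so n − k + 1 = 5.
Given d = 8, check d ≤ 5: NO.
Slack = (n − k + 1) − d = -3.
The slack is negative: d = 8 exceeds n − k + 1 = 5 by 3, so the Singleton bound is violated and no linear [18, 14, 8]_16 code can exist. In particular it is not MDS (MDS requires d = n − k + 1 exactly).
Description: the claimed parameters are [18, 14, 8]_16; such a code would be impossible (violates the Singleton bound).


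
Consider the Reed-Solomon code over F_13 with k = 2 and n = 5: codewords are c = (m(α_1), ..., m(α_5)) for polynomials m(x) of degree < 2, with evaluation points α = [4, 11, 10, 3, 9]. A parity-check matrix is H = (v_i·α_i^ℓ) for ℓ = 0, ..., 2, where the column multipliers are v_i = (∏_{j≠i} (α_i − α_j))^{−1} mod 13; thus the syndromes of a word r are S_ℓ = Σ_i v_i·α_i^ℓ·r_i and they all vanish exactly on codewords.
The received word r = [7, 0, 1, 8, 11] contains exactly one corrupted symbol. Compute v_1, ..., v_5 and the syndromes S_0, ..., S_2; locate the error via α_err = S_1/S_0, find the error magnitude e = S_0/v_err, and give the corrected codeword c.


S = (6, 2, 5), error at position 5, error magnitude e = 9, c = [7, 0, 1, 8, 2].

Step 1: column multipliers v_i = (∏_{j≠i}(α_i − α_j))^{−1} mod 13.
  i = 1 (α = 4): (4−11)(4−10)(4−3)(4−9) = (−7)·(−6)·1·(−5) = −210 ≡ 11, so v_1 = 11^{−1} = 6 (mod 13).
  i = 2 (α = 11): (11−4)(11−10)(11−3)(11−9) = 7·1·8·2 = 112 ≡ 8, so v_2 = 8^{−1} = 5 (mod 13).
  i = 3 (α = 10): (10−4)(10−11)(10−3)(10−9) = 6·(−1)·7·1 = −42 ≡ 10, so v_3 = 10^{−1} = 4 (mod 13).
  i = 4 (α = 3): (3−4)(3−11)(3−10)(3−9) = (−1)·(−8)·(−7)·(−6) = 336 ≡ 11, so v_4 = 11^{−1} = 6 (mod 13).
  i = 5 (α = 9): (9−4)(9−11)(9−10)(9−3) = 5·(−2)·(−1)·6 = 60 ≡ 8, so v_5 = 8^{−1} = 5 (mod 13).
  v = [6, 5, 4, 6, 5].
Step 2: syndromes of r = [7, 0, 1, 8, 11] (all sums mod 13).
  S_0 = Σ v_i r_i = 6·7 + 5·0 + 4·1 + 6·8 + 5·11 = 149 ≡ 6.
  S_1 = Σ v_i α_i r_i = 6·4·7 + 5·11·0 + 4·10·1 + 6·3·8 + 5·9·11 = 847 ≡ 2.
  α_i^2 mod 13 = [3, 4, 9, 9, 3].
  S_2 = Σ v_i α_i^2 r_i = 6·3·7 + 5·4·0 + 4·9·1 + 6·9·8 + 5·3·11 = 759 ≡ 5.
  S = (6, 2, 5) ≠ 0, so r is not a codeword (an error is present).
Step 3: locate the error. For a single error e at position i, S_ℓ = v_i·e·α_i^ℓ, so α_err = S_1/S_0.
  S_0^{−1} = 6^{−1} = 11 (mod 13), so α_err = 2·11 = 22 ≡ 9 = α_5. Error position i = 5.
  Consistency check: S_2/S_1 = 5·7 = 35 ≡ 9 = α_err ✓ (single-error assumption holds).
Step 4: error magnitude e = S_0/v_5 = S_0·∏_{j≠5}(α_5 − α_j) = 6·8 = 48 ≡ 9 (mod 13).
Step 5: correct position 5: c_5 = r_5 − e = 11 − 9 ≡ 2 (mod 13). Hence c = [7, 0, 1, 8, 2].
  Check: interpolating c through the α_i gives m(x) = 11 + 12·x (degree < 2) with m(α_i) = c_i for every i, so c is indeed a codeword.


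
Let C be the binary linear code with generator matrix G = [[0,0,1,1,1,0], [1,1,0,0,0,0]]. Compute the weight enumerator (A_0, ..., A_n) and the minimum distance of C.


Weight distribution: A_0 = 1, A_2 = 1, A_3 = 1, A_5 = 1. Minimum distance d = 2.

Enumerate all 2^2 = 4 messages m ∈ F_2^2.
For each, compute codeword c = mG in F_2^6, then tally its weight.
  m = 00 → c = 000000, weight = 0.
  m = 10 → c = 001110, weight = 3.
  m = 01 → c = 110000, weight = 2.
  m = 11 → c = 111110, weight = 5.
Tally weights:
  weight 0: 1 codewords.
  weight 2: 1 codewords.
  weight 3: 1 codewords.
  weight 5: 1 codewords.
Minimum distance d = smallest w > 0 with A_w > 0 = 2.
Sanity: Σ A_w = 4 = 2^2 = 4 ✓.


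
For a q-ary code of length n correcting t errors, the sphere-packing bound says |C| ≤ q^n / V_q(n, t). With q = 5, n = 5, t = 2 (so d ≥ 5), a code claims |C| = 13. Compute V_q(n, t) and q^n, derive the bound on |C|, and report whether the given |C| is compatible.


V_q(n, t) = 181, q^n = 3125, Hamming bound = 17, |C| = 13 ≤ bound (satisfied).

Step 1: Compute V_q(n, t) = Σ_{j=0}^2 C(n, j) (q−1)^j.
  j = 0: C(5,0)·(4)^0 = 1·1 = 1.
  j = 1: C(5,1)·(4)^1 = 5·4 = 20.
  j = 2: C(5,2)·(4)^2 = 10·16 = 160.
  V_q(n, t) = 1 + 20 + 160 = 181.
Step 2: q^n = 5^5 = 3125.
Step 3: Hamming bound ⌊q^n / V_q(n,t)⌋ = ⌊3125/181⌋ = 17.
Step 4: Compare |C| = 13 to 17: satisfied.
The claimed |C| lies below the Hamming bound.


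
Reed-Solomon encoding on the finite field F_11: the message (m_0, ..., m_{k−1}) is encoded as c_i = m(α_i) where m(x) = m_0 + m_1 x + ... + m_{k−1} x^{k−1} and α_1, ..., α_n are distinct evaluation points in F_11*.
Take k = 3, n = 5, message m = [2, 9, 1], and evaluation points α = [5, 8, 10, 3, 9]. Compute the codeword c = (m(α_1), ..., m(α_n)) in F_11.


c = [6, 6, 5, 5, 10]

Message polynomial: m(x) = 2 + 9·x + 1·x^2 (mod 11).
For each evaluation point α_i, compute m(α_i) mod 11:
  α_1 = 5: Horner steps 1 → 3 → 6, so m(5) = 6.
  α_2 = 8: Horner steps 1 → 6 → 6, so m(8) = 6.
  α_3 = 10: Horner steps 1 → 8 → 5, so m(10) = 5.
  α_4 = 3: Horner steps 1 → 1 → 5, so m(3) = 5.
  α_5 = 9: Horner steps 1 → 7 → 10, so m(9) = 10.
Codeword c = [6, 6, 5, 5, 10] ∈ F_11^5.


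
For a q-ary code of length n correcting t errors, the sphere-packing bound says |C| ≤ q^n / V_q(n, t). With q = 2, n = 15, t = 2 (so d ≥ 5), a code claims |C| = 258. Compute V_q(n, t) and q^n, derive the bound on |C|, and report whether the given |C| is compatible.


V_q(n, t) = 121, q^n = 32768, Hamming bound = 270, |C| = 258 ≤ bound (satisfied).

Step 1: Compute V_q(n, t) = Σ_{j=0}^2 C(n, j) (q−1)^j.
  j = 0: C(15,0)·(1)^0 = 1·1 = 1.
  j = 1: C(15,1)·(1)^1 = 15·1 = 15.
  j = 2: C(15,2)·(1)^2 = 105·1 = 105.
  V_q(n, t) = 1 + 15 + 105 = 121.
Step 2: q^n = 2^15 = 32768.
Step 3: Hamming bound ⌊q^n / V_q(n,t)⌋ = ⌊32768/121⌋ = 270.
Step 4: Compare |C| = 258 to 270: satisfied.
The claimed |C| lies below the Hamming bound.


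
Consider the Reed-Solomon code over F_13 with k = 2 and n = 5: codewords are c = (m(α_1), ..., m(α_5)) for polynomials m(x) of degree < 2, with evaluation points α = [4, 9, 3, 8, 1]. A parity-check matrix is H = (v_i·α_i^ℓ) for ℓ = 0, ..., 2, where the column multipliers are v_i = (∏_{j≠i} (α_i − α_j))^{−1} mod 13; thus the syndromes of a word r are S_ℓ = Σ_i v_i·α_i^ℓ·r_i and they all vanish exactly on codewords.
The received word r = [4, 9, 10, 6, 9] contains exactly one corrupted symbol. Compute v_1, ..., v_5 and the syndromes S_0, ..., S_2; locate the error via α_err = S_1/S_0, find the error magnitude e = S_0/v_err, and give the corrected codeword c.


S = (8, 7, 11), error at position 2, error magnitude e = 9, c = [4, 0, 10, 6, 9].

Step 1: column multipliers v_i = (∏_{j≠i}(α_i − α_j))^{−1} mod 13.
  i = 1 (α = 4): (4−9)(4−3)(4−8)(4−1) = (−5)·1·(−4)·3 = 60 ≡ 8, so v_1 = 8^{−1} = 5 (mod 13).
  i = 2 (α = 9): (9−4)(9−3)(9−8)(9−1) = 5·6·1·8 = 240 ≡ 6, so v_2 = 6^{−1} = 11 (mod 13).
  i = 3 (α = 3): (3−4)(3−9)(3−8)(3−1) = (−1)·(−6)·(−5)·2 = −60 ≡ 5, so v_3 = 5^{−1} = 8 (mod 13).
  i = 4 (α = 8): (8−4)(8−9)(8−3)(8−1) = 4·(−1)·5·7 = −140 ≡ 3, so v_4 = 3^{−1} = 9 (mod 13).
  i = 5 (α = 1): (1−4)(1−9)(1−3)(1−8) = (−3)·(−8)·(−2)·(−7) = 336 ≡ 11, so v_5 = 11^{−1} = 6 (mod 13).
  v = [5, 11, 8, 9, 6].
Step 2: syndromes of r = [4, 9, 10, 6, 9] (all sums mod 13).
  S_0 = Σ v_i r_i = 5·4 + 11·9 + 8·10 + 9·6 + 6·9 = 307 ≡ 8.
  S_1 = Σ v_i α_i r_i = 5·4·4 + 11·9·9 + 8·3·10 + 9·8·6 + 6·1·9 = 1697 ≡ 7.
  α_i^2 mod 13 = [3, 3, 9, 12, 1].
  S_2 = Σ v_i α_i^2 r_i = 5·3·4 + 11·3·9 + 8·9·10 + 9·12·6 + 6·1·9 = 1779 ≡ 11.
  S = (8, 7, 11) ≠ 0, so r is not a codeword (an error is present).
Step 3: locate the error. For a single error e at position i, S_ℓ = v_i·e·α_i^ℓ, so α_err = S_1/S_0.
  S_0^{−1} = 8^{−1} = 5 (mod 13), so α_err = 7·5 = 35 ≡ 9 = α_2. Error position i = 2.
  Consistency check: S_2/S_1 = 11·2 = 22 ≡ 9 = α_err ✓ (single-error assumption holds).
Step 4: error magnitude e = S_0/v_2 = S_0·∏_{j≠2}(α_2 − α_j) = 8·6 = 48 ≡ 9 (mod 13).
Step 5: correct position 2: c_2 = r_2 − e = 9 − 9 ≡ 0 (mod 13). Hence c = [4, 0, 10, 6, 9].
  Check: interpolating c through the α_i gives m(x) = 2 + 7·x (degree < 2) with m(α_i) = c_i for every i, so c is indeed a codeword.


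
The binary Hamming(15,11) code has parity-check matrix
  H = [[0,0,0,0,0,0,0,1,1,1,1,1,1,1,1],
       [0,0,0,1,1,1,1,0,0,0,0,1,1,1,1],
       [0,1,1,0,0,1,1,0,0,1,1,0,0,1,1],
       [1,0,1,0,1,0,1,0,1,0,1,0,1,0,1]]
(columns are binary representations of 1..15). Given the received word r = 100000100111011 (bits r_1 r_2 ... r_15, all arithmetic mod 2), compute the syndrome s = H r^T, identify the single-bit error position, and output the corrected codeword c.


s = (1, 0, 1, 0)^T, error position = 10, corrected codeword c = 100000100011011

Compute s = H r^T mod 2 one row at a time:
  s_1 = 0 + 0 + 1 + 1 + 1 + 0 + 1 + 1 = 5 ≡ 1 (mod 2).
  s_2 = 0 + 0 + 0 + 1 + 1 + 0 + 1 + 1 = 4 ≡ 0 (mod 2).
  s_3 = 0 + 0 + 0 + 1 + 1 + 1 + 1 + 1 = 5 ≡ 1 (mod 2).
  s_4 = 1 + 0 + 0 + 1 + 0 + 1 + 0 + 1 = 4 ≡ 0 (mod 2).
s = (1, 0, 1, 0)^T — this equals column 10 of H (binary 1010), so error is at position 10.
Correct: flip bit 10 of r = 100000100111011 to get c = 100000100011011.


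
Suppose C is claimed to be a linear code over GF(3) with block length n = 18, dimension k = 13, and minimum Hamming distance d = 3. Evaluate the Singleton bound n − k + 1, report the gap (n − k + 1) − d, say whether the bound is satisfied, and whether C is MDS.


Singleton RHS = n − k + 1 = 6, slack = 3, bound satisfied, not MDS.

Singleton bound: d ≤ n − k + 1.
Here n = 18, k = 13, so n − k + 1 = 6.
Given d = 3, check d ≤ 6: YES.
Slack = (n − k + 1) − d = 3.
The code is NOT MDS (slack = 3 > 0).
Description: the claimed parameters are [18, 13, 3]_3; such a code would be non-MDS.


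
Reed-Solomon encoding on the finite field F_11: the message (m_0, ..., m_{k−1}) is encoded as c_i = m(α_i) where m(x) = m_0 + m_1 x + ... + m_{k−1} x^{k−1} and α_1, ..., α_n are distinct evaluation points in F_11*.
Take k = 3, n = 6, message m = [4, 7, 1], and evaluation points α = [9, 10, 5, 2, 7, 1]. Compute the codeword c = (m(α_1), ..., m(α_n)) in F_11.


c = [5, 9, 9, 0, 3, 1]

Message polynomial: m(x) = 4 + 7·x + 1·x^2 (mod 11).
For each evaluation point α_i, compute m(α_i) mod 11:
  α_1 = 9: Horner steps 1 → 5 → 5, so m(9) = 5.
  α_2 = 10: Horner steps 1 → 6 → 9, so m(10) = 9.
  α_3 = 5: Horner steps 1 → 1 → 9, so m(5) = 9.
  α_4 = 2: Horner steps 1 → 9 → 0, so m(2) = 0.
  α_5 = 7: Horner steps 1 → 3 → 3, so m(7) = 3.
  α_6 = 1: Horner steps 1 → 8 → 1, so m(1) = 1.
Codeword c = [5, 9, 9, 0, 3, 1] ∈ F_11^6.


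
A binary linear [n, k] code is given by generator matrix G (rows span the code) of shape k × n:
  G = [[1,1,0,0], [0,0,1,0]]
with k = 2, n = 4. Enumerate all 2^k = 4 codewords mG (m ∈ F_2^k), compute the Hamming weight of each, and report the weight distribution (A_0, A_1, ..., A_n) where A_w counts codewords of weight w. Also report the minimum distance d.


Weight distribution: A_0 = 1, A_1 = 1, A_2 = 1, A_3 = 1. Minimum distance d = 1.

Enumerate all 2^2 = 4 messages m ∈ F_2^2.
For each, compute codeword c = mG in F_2^4, then tally its weight.
  m = 00 → c = 0000, weight = 0.
  m = 10 → c = 1100, weight = 2.
  m = 01 → c = 0010, weight = 1.
  m = 11 → c = 1110, weight = 3.
Tally weights:
  weight 0: 1 codewords.
  weight 1: 1 codewords.
  weight 2: 1 codewords.
  weight 3: 1 codewords.
Minimum distance d = smallest w > 0 with A_w > 0 = 1.
Sanity: Σ A_w = 4 = 2^2 = 4 ✓.


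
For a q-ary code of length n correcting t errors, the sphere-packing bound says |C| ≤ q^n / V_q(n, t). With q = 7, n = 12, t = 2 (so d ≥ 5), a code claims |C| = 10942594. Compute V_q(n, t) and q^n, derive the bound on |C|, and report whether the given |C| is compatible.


V_q(n, t) = 2449, q^n = 13841287201, Hamming bound = 5651811, |C| = 10942594 > bound (violated).

Step 1: Compute V_q(n, t) = Σ_{j=0}^2 C(n, j) (q−1)^j.
  j = 0: C(12,0)·(6)^0 = 1·1 = 1.
  j = 1: C(12,1)·(6)^1 = 12·6 = 72.
  j = 2: C(12,2)·(6)^2 = 66·36 = 2376.
  V_q(n, t) = 1 + 72 + 2376 = 2449.
Step 2: q^n = 7^12 = 13841287201.
Step 3: Hamming bound ⌊q^n / V_q(n,t)⌋ = ⌊13841287201/2449⌋ = 5651811.
Step 4: Compare |C| = 10942594 to 5651811: violated.
The claimed |C| lies above the Hamming bound, so no 7-ary code of length 12 with d ≥ 5 can have 10942594 codewords.


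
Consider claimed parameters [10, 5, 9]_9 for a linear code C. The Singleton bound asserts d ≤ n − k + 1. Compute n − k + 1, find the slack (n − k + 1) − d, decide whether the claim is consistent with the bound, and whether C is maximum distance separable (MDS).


Singleton RHS = n − k + 1 = 6, slack = -3, bound violated (no such code; not MDS).

Singleton bound: d ≤ n − k + 1.
Here n = 10, k = 5, so n − k + 1 = 6.
Given d = 9, check d ≤ 6: NO.
Slack = (n − k + 1) − d = -3.
The slack is negative: d = 9 exceeds n − k + 1 = 6 by 3, so the Singleton bound is violated and no linear [10, 5, 9]_9 code can exist. In particular it is not MDS (MDS requires d = n − k + 1 exactly).
Description: the claimed parameters are [10, 5, 9]_9; such a code would be impossible (violates the Singleton bound).


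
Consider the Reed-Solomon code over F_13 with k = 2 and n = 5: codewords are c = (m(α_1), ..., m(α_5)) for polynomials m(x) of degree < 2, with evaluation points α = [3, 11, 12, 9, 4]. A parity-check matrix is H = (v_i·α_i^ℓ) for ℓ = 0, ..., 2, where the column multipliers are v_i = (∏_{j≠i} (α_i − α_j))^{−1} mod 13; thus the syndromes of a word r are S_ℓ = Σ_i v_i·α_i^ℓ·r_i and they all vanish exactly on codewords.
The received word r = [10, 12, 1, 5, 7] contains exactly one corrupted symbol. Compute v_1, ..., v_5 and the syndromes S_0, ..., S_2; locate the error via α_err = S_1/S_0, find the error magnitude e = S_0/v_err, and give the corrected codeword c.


S = (12, 1, 12), error at position 3, error magnitude e = 5, c = [10, 12, 9, 5, 7].

Step 1: column multipliers v_i = (∏_{j≠i}(α_i − α_j))^{−1} mod 13.
  i = 1 (α = 3): (3−11)(3−12)(3−9)(3−4) = (−8)·(−9)·(−6)·(−1) = 432 ≡ 3, so v_1 = 3^{−1} = 9 (mod 13).
  i = 2 (α = 11): (11−3)(11−12)(11−9)(11−4) = 8·(−1)·2·7 = −112 ≡ 5, so v_2 = 5^{−1} = 8 (mod 13).
  i = 3 (α = 12): (12−3)(12−11)(12−9)(12−4) = 9·1·3·8 = 216 ≡ 8, so v_3 = 8^{−1} = 5 (mod 13).
  i = 4 (α = 9): (9−3)(9−11)(9−12)(9−4) = 6·(−2)·(−3)·5 = 180 ≡ 11, so v_4 = 11^{−1} = 6 (mod 13).
  i = 5 (α = 4): (4−3)(4−11)(4−12)(4−9) = 1·(−7)·(−8)·(−5) = −280 ≡ 6, so v_5 = 6^{−1} = 11 (mod 13).
  v = [9, 8, 5, 6, 11].
Step 2: syndromes of r = [10, 12, 1, 5, 7] (all sums mod 13).
  S_0 = Σ v_i r_i = 9·10 + 8·12 + 5·1 + 6·5 + 11·7 = 298 ≡ 12.
  S_1 = Σ v_i α_i r_i = 9·3·10 + 8·11·12 + 5·12·1 + 6·9·5 + 11·4·7 = 1964 ≡ 1.
  α_i^2 mod 13 = [9, 4, 1, 3, 3].
  S_2 = Σ v_i α_i^2 r_i = 9·9·10 + 8·4·12 + 5·1·1 + 6·3·5 + 11·3·7 = 1520 ≡ 12.
  S = (12, 1, 12) ≠ 0, so r is not a codeword (an error is present).
Step 3: locate the error. For a single error e at position i, S_ℓ = v_i·e·α_i^ℓ, so α_err = S_1/S_0.
  S_0^{−1} = 12^{−1} = 12 (mod 13), so α_err = 1·12 = 12 ≡ 12 = α_3. Error position i = 3.
  Consistency check: S_2/S_1 = 12·1 = 12 ≡ 12 = α_err ✓ (single-error assumption holds).
Step 4: error magnitude e = S_0/v_3 = S_0·∏_{j≠3}(α_3 − α_j) = 12·8 = 96 ≡ 5 (mod 13).
Step 5: correct position 3: c_3 = r_3 − e = 1 − 5 ≡ 9 (mod 13). Hence c = [10, 12, 9, 5, 7].
  Check: interpolating c through the α_i gives m(x) = 6 + 10·x (degree < 2) with m(α_i) = c_i for every i, so c is indeed a codeword.


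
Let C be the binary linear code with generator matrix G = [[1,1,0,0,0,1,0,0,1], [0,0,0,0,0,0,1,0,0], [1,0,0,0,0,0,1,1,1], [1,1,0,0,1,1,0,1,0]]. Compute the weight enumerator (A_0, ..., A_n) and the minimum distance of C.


Weight distribution: A_0 = 1, A_1 = 1, A_2 = 1, A_3 = 4, A_4 = 5, A_5 = 3, A_6 = 1. Minimum distance d = 1.

Enumerate all 2^4 = 16 messages m ∈ F_2^4.
For each, compute codeword c = mG in F_2^9, then tally its weight.
  m = 0000 → c = 000000000, weight = 0.
  m = 1000 → c = 110001001, weight = 4.
  m = 0100 → c = 000000100, weight = 1.
  m = 1100 → c = 110001101, weight = 5.
  m = 0010 → c = 100000111, weight = 4.
  m = 1010 → c = 010001110, weight = 4.
  m = 0110 → c = 100000011, weight = 3.
  m = 1110 → c = 010001010, weight = 3.
  m = 0001 → c = 110011010, weight = 5.
  m = 1001 → c = 000010011, weight = 3.
  m = 0101 → c = 110011110, weight = 6.
  m = 1101 → c = 000010111, weight = 4.
  m = 0011 → c = 010011101, weight = 5.
  m = 1011 → c = 100010100, weight = 3.
  m = 0111 → c = 010011001, weight = 4.
  m = 1111 → c = 100010000, weight = 2.
Tally weights:
  weight 0: 1 codewords.
  weight 1: 1 codewords.
  weight 2: 1 codewords.
  weight 3: 4 codewords.
  weight 4: 5 codewords.
  weight 5: 3 codewords.
  weight 6: 1 codewords.
Minimum distance d = smallest w > 0 with A_w > 0 = 1.
Sanity: Σ A_w = 16 = 2^4 = 16 ✓.


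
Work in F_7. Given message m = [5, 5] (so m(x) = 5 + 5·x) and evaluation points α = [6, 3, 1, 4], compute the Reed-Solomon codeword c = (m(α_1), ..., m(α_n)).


c = [0, 6, 3, 4]

Message polynomial: m(x) = 5 + 5·x (mod 7).
For each evaluation point α_i, compute m(α_i) mod 7:
  α_1 = 6: Horner steps 5 → 0, so m(6) = 0.
  α_2 = 3: Horner steps 5 → 6, so m(3) = 6.
  α_3 = 1: Horner steps 5 → 3, so m(1) = 3.
  α_4 = 4: Horner steps 5 → 4, so m(4) = 4.
Codeword c = [0, 6, 3, 4] ∈ F_7^4.
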